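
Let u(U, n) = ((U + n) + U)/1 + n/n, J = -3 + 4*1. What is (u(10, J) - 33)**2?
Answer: 121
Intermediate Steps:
J = 1 (J = -3 + 4 = 1)
u(U, n) = 1 + n + 2*U (u(U, n) = (n + 2*U)*1 + 1 = (n + 2*U) + 1 = 1 + n + 2*U)
(u(10, J) - 33)**2 = ((1 + 1 + 2*10) - 33)**2 = ((1 + 1 + 20) - 33)**2 = (22 - 33)**2 = (-11)**2 = 121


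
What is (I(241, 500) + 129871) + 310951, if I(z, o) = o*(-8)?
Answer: 436822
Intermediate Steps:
I(z, o) = -8*o
(I(241, 500) + 129871) + 310951 = (-8*500 + 129871) + 310951 = (-4000 + 129871) + 310951 = 125871 + 310951 = 436822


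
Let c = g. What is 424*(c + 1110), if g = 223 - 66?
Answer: 537208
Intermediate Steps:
g = 157
c = 157
424*(c + 1110) = 424*(157 + 1110) = 424*1267 = 537208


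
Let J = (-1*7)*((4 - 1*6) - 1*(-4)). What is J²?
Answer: 196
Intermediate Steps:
J = -14 (J = -7*((4 - 6) + 4) = -7*(-2 + 4) = -7*2 = -14)
J² = (-14)² = 196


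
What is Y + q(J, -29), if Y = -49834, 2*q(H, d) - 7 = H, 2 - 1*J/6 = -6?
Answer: -99613/2 ≈ -49807.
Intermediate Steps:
J = 48 (J = 12 - 6*(-6) = 12 + 36 = 48)
q(H, d) = 7/2 + H/2
Y + q(J, -29) = -49834 + (7/2 + (½)*48) = -49834 + (7/2 + 24) = -49834 + 55/2 = -99613/2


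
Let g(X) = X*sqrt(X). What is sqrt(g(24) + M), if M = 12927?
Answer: sqrt(12927 + 48*sqrt(6)) ≈ 114.21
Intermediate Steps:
g(X) = X**(3/2)
sqrt(g(24) + M) = sqrt(24**(3/2) + 12927) = sqrt(48*sqrt(6) + 12927) = sqrt(12927 + 48*sqrt(6))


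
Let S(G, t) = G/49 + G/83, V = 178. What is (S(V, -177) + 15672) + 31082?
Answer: 190172014/4067 ≈ 46760.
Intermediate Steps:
S(G, t) = 132*G/4067 (S(G, t) = G*(1/49) + G*(1/83) = G/49 + G/83 = 132*G/4067)
(S(V, -177) + 15672) + 31082 = ((132/4067)*178 + 15672) + 31082 = (23496/4067 + 15672) + 31082 = 63761520/4067 + 31082 = 190172014/4067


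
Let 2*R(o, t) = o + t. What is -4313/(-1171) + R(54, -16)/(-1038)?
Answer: 4454645/1215498 ≈ 3.6649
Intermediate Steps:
R(o, t) = o/2 + t/2 (R(o, t) = (o + t)/2 = o/2 + t/2)
-4313/(-1171) + R(54, -16)/(-1038) = -4313/(-1171) + ((½)*54 + (½)*(-16))/(-1038) = -4313*(-1/1171) + (27 - 8)*(-1/1038) = 4313/1171 + 19*(-1/1038) = 4313/1171 - 19/1038 = 4454645/1215498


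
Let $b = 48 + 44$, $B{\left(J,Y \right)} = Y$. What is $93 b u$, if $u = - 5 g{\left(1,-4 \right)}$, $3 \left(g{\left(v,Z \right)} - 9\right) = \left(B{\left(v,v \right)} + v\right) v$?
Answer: $-413540$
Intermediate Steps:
$b = 92$
$g{\left(v,Z \right)} = 9 + \frac{2 v^{2}}{3}$ ($g{\left(v,Z \right)} = 9 + \frac{\left(v + v\right) v}{3} = 9 + \frac{2 v v}{3} = 9 + \frac{2 v^{2}}{3}$)
$u = - \frac{145}{3}$ ($u = - 5 \left(9 + \frac{2 \cdot 1^{2}}{3}\right) = - 5 \left(9 + \frac{2}{3} \cdot 1\right) = - 5 \left(9 + \frac{2}{3}\right) = \left(-5\right) \frac{29}{3} = - \frac{145}{3} \approx -48.333$)
$93 b u = 93 \cdot 92 \left(- \frac{145}{3}\right) = 8556 \left(- \frac{145}{3}\right) = -413540$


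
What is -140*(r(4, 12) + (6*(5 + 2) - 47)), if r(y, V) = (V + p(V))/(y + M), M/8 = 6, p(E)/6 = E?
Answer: 6160/13 ≈ 473.85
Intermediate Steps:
p(E) = 6*E
M = 48 (M = 8*6 = 48)
r(y, V) = 7*V/(48 + y) (r(y, V) = (V + 6*V)/(y + 48) = (7*V)/(48 + y) = 7*V/(48 + y))
-140*(r(4, 12) + (6*(5 + 2) - 47)) = -140*(7*12/(48 + 4) + (6*(5 + 2) - 47)) = -140*(7*12/52 + (6*7 - 47)) = -140*(7*12*(1/52) + (42 - 47)) = -140*(21/13 - 5) = -140*(-44/13) = 6160/13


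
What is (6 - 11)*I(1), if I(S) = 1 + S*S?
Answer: -10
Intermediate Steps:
I(S) = 1 + S**2
(6 - 11)*I(1) = (6 - 11)*(1 + 1**2) = -5*(1 + 1) = -5*2 = -10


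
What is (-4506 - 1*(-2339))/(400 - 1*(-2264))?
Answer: -2167/2664 ≈ -0.81344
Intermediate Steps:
(-4506 - 1*(-2339))/(400 - 1*(-2264)) = (-4506 + 2339)/(400 + 2264) = -2167/2664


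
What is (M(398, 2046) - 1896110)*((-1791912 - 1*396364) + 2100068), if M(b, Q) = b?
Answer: 167216964096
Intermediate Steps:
(M(398, 2046) - 1896110)*((-1791912 - 1*396364) + 2100068) = (398 - 1896110)*((-1791912 - 1*396364) + 2100068) = -1895712*((-1791912 - 396364) + 2100068) = -1895712*(-2188276 + 2100068) = -1895712*(-88208) = 167216964096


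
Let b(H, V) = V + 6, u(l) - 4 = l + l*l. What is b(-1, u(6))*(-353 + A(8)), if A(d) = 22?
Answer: -17212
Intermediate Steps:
u(l) = 4 + l + l² (u(l) = 4 + (l + l*l) = 4 + (l + l²) = 4 + l + l²)
b(H, V) = 6 + V
b(-1, u(6))*(-353 + A(8)) = (6 + (4 + 6 + 6²))*(-353 + 22) = (6 + (4 + 6 + 36))*(-331) = (6 + 46)*(-331) = 52*(-331) = -17212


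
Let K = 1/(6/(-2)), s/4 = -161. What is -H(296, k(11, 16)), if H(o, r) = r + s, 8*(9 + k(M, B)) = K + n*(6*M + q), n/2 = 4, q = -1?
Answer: 14113/24 ≈ 588.04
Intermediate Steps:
n = 8 (n = 2*4 = 8)
s = -644 (s = 4*(-161) = -644)
K = -⅓ (K = 1/(6*(-½)) = 1/(-3) = -⅓ ≈ -0.33333)
k(M, B) = -241/24 + 6*M (k(M, B) = -9 + (-⅓ + 8*(6*M - 1))/8 = -9 + (-⅓ + 8*(-1 + 6*M))/8 = -9 + (-⅓ + (-8 + 48*M))/8 = -9 + (-25/3 + 48*M)/8 = -9 + (-25/24 + 6*M) = -241/24 + 6*M)
H(o, r) = -644 + r (H(o, r) = r - 644 = -644 + r)
-H(296, k(11, 16)) = -(-644 + (-241/24 + 6*11)) = -(-644 + (-241/24 + 66)) = -(-644 + 1343/24) = -1*(-14113/24) = 14113/24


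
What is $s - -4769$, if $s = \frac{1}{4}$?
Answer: $\frac{19077}{4} \approx 4769.3$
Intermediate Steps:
$s = \frac{1}{4} \approx 0.25$
$s - -4769 = \frac{1}{4} - -4769 = \frac{1}{4} + 4769 = \frac{19077}{4}$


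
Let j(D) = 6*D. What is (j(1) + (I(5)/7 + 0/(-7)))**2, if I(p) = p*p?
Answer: 4489/49 ≈ 91.612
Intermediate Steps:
I(p) = p**2
(j(1) + (I(5)/7 + 0/(-7)))**2 = (6*1 + (5**2/7 + 0/(-7)))**2 = (6 + (25*(1/7) + 0*(-1/7)))**2 = (6 + (25/7 + 0))**2 = (6 + 25/7)**2 = (67/7)**2 = 4489/49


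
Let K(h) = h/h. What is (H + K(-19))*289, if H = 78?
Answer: 22831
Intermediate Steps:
K(h) = 1
(H + K(-19))*289 = (78 + 1)*289 = 79*289 = 22831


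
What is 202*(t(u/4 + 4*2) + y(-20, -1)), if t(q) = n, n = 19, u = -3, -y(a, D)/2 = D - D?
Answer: 3838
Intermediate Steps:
y(a, D) = 0 (y(a, D) = -2*(D - D) = -2*0 = 0)
t(q) = 19
202*(t(u/4 + 4*2) + y(-20, -1)) = 202*(19 + 0) = 202*19 = 3838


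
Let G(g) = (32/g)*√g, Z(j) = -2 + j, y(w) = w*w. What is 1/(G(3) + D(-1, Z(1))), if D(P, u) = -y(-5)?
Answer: -75/851 - 32*√3/851 ≈ -0.15326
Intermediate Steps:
y(w) = w²
D(P, u) = -25 (D(P, u) = -1*(-5)² = -1*25 = -25)
G(g) = 32/√g
1/(G(3) + D(-1, Z(1))) = 1/(32/√3 - 25) = 1/(32*(√3/3) - 25) = 1/(32*√3/3 - 25) = 1/(-25 + 32*√3/3)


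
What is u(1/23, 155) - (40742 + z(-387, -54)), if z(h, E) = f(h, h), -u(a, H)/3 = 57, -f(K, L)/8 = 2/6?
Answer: -122731/3 ≈ -40910.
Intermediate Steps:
f(K, L) = -8/3 (f(K, L) = -16/6 = -8*1/3 = -8/3)
u(a, H) = -171 (u(a, H) = -3*57 = -171)
z(h, E) = -8/3
u(1/23, 155) - (40742 + z(-387, -54)) = -171 - (40742 - 8/3) = -171 - 1*122218/3 = -171 - 122218/3 = -122731/3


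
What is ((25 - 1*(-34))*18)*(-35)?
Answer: -37170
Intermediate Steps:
((25 - 1*(-34))*18)*(-35) = ((25 + 34)*18)*(-35) = (59*18)*(-35) = 1062*(-35) = -37170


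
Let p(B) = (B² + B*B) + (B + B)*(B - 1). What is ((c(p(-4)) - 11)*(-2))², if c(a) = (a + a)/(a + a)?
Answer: 400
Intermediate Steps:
p(B) = 2*B² + 2*B*(-1 + B) (p(B) = (B² + B²) + (2*B)*(-1 + B) = 2*B² + 2*B*(-1 + B))
c(a) = 1 (c(a) = (2*a)/((2*a)) = (2*a)*(1/(2*a)) = 1)
((c(p(-4)) - 11)*(-2))² = ((1 - 11)*(-2))² = (-10*(-2))² = 20² = 400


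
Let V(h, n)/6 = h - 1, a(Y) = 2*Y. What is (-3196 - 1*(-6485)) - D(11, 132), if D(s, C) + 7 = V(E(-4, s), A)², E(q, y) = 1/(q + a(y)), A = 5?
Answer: 29375/9 ≈ 3263.9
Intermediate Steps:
E(q, y) = 1/(q + 2*y)
V(h, n) = -6 + 6*h (V(h, n) = 6*(h - 1) = 6*(-1 + h) = -6 + 6*h)
D(s, C) = -7 + (-6 + 6/(-4 + 2*s))²
(-3196 - 1*(-6485)) - D(11, 132) = (-3196 - 1*(-6485)) - (197 - 152*11 + 29*11²)/(4 + 11² - 4*11) = (-3196 + 6485) - (197 - 1672 + 29*121)/(4 + 121 - 44) = 3289 - (197 - 1672 + 3509)/81 = 3289 - 2034/81 = 3289 - 1*226/9 = 3289 - 226/9 = 29375/9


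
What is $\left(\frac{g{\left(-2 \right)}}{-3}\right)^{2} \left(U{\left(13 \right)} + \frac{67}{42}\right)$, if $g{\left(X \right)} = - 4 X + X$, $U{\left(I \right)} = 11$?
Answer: $\frac{1058}{21} \approx 50.381$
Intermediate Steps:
$g{\left(X \right)} = - 3 X$
$\left(\frac{g{\left(-2 \right)}}{-3}\right)^{2} \left(U{\left(13 \right)} + \frac{67}{42}\right) = \left(\frac{\left(-3\right) \left(-2\right)}{-3}\right)^{2} \left(11 + \frac{67}{42}\right) = \left(6 \left(- \frac{1}{3}\right)\right)^{2} \left(11 + 67 \cdot \frac{1}{42}\right) = \left(-2\right)^{2} \left(11 + \frac{67}{42}\right) = 4 \cdot \frac{529}{42} = \frac{1058}{21}$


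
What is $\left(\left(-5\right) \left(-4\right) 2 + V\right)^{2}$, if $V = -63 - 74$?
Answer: $9409$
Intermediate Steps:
$V = -137$ ($V = -63 - 74 = -137$)
$\left(\left(-5\right) \left(-4\right) 2 + V\right)^{2} = \left(\left(-5\right) \left(-4\right) 2 - 137\right)^{2} = \left(20 \cdot 2 - 137\right)^{2} = \left(40 - 137\right)^{2} = \left(-97\right)^{2} = 9409$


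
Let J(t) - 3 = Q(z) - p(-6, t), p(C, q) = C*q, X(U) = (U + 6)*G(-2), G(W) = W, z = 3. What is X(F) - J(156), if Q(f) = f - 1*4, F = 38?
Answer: -1026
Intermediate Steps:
X(U) = -12 - 2*U (X(U) = (U + 6)*(-2) = (6 + U)*(-2) = -12 - 2*U)
Q(f) = -4 + f (Q(f) = f - 4 = -4 + f)
J(t) = 2 + 6*t (J(t) = 3 + ((-4 + 3) - (-6)*t) = 3 + (-1 + 6*t) = 2 + 6*t)
X(F) - J(156) = (-12 - 2*38) - (2 + 6*156) = (-12 - 76) - (2 + 936) = -88 - 1*938 = -88 - 938 = -1026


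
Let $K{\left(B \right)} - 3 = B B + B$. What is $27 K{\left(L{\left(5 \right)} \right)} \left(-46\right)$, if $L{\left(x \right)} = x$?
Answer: $-40986$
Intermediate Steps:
$K{\left(B \right)} = 3 + B + B^{2}$ ($K{\left(B \right)} = 3 + \left(B B + B\right) = 3 + \left(B^{2} + B\right) = 3 + \left(B + B^{2}\right) = 3 + B + B^{2}$)
$27 K{\left(L{\left(5 \right)} \right)} \left(-46\right) = 27 \left(3 + 5 + 5^{2}\right) \left(-46\right) = 27 \left(3 + 5 + 25\right) \left(-46\right) = 27 \cdot 33 \left(-46\right) = 891 \left(-46\right) = -40986$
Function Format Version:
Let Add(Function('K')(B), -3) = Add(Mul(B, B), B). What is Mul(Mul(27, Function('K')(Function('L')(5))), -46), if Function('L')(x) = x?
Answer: -40986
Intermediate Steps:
Function('K')(B) = Add(3, B, Pow(B, 2)) (Function('K')(B) = Add(3, Add(Mul(B, B), B)) = Add(3, Add(Pow(B, 2), B)) = Add(3, Add(B, Pow(B, 2))) = Add(3, B, Pow(B, 2)))
Mul(Mul(27, Function('K')(Function('L')(5))), -46) = Mul(Mul(27, Add(3, 5, Pow(5, 2))), -46) = Mul(Mul(27, Add(3, 5, 25)), -46) = Mul(Mul(27, 33), -46) = Mul(891, -46) = -40986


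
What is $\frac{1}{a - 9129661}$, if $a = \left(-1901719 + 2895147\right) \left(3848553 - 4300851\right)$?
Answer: $- \frac{1}{449334627205} \approx -2.2255 \cdot 10^{-12}$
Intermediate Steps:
$a = -449325497544$ ($a = 993428 \left(-452298\right) = -449325497544$)
$\frac{1}{a - 9129661} = \frac{1}{-449325497544 - 9129661} = \frac{1}{-449334627205} = - \frac{1}{449334627205}$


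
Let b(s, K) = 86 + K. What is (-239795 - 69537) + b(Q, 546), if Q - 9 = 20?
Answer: -308700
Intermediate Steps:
Q = 29 (Q = 9 + 20 = 29)
(-239795 - 69537) + b(Q, 546) = (-239795 - 69537) + (86 + 546) = -309332 + 632 = -308700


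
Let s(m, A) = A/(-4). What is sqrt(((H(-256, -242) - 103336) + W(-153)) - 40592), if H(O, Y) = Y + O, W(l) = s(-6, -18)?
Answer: I*sqrt(577686)/2 ≈ 380.03*I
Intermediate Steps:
s(m, A) = -A/4 (s(m, A) = A*(-1/4) = -A/4)
W(l) = 9/2 (W(l) = -1/4*(-18) = 9/2)
H(O, Y) = O + Y
sqrt(((H(-256, -242) - 103336) + W(-153)) - 40592) = sqrt((((-256 - 242) - 103336) + 9/2) - 40592) = sqrt(((-498 - 103336) + 9/2) - 40592) = sqrt((-103834 + 9/2) - 40592) = sqrt(-207659/2 - 40592) = sqrt(-288843/2) = I*sqrt(577686)/2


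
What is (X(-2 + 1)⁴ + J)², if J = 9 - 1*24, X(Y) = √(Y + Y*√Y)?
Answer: 221 - 60*I ≈ 221.0 - 60.0*I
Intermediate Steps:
X(Y) = √(Y + Y^(3/2))
J = -15 (J = 9 - 24 = -15)
(X(-2 + 1)⁴ + J)² = ((√((-2 + 1) + (-2 + 1)^(3/2)))⁴ - 15)² = ((√(-1 + (-1)^(3/2)))⁴ - 15)² = ((√(-1 - I))⁴ - 15)² = ((-1 - I)² - 15)² = (-15 + (-1 - I)²)²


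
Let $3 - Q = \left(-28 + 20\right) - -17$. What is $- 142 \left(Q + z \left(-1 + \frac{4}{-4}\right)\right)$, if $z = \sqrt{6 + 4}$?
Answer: $852 + 284 \sqrt{10} \approx 1750.1$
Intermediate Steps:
$z = \sqrt{10} \approx 3.1623$
$Q = -6$ ($Q = 3 - \left(\left(-28 + 20\right) - -17\right) = 3 - \left(-8 + 17\right) = 3 - 9 = -6$)
$- 142 \left(Q + z \left(-1 + \frac{4}{-4}\right)\right) = - 142 \left(-6 + \sqrt{10} \left(-1 + \frac{4}{-4}\right)\right) = - 142 \left(-6 + \sqrt{10} \left(-1 + 4 \left(- \frac{1}{4}\right)\right)\right) = - 142 \left(-6 + \sqrt{10} \left(-1 - 1\right)\right) = - 142 \left(-6 + \sqrt{10} \left(-2\right)\right) = - 142 \left(-6 - 2 \sqrt{10}\right) = 852 + 284 \sqrt{10}$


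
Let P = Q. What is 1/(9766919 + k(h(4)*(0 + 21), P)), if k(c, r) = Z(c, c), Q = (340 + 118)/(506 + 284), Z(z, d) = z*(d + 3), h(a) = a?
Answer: 1/9774227 ≈ 1.0231e-7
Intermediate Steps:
Z(z, d) = z*(3 + d)
Q = 229/395 (Q = 458/790 = 458*(1/790) = 229/395 ≈ 0.57975)
P = 229/395 ≈ 0.57975
k(c, r) = c*(3 + c)
1/(9766919 + k(h(4)*(0 + 21), P)) = 1/(9766919 + (4*(0 + 21))*(3 + 4*(0 + 21))) = 1/(9766919 + (4*21)*(3 + 4*21)) = 1/(9766919 + 84*(3 + 84)) = 1/(9766919 + 84*87) = 1/(9766919 + 7308) = 1/9774227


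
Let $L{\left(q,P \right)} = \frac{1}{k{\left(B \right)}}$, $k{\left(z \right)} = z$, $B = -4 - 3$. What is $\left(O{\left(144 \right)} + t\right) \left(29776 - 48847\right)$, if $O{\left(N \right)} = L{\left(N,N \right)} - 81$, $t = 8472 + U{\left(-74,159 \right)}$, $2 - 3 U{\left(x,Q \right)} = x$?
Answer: $- \frac{1123536180}{7} \approx -1.6051 \cdot 10^{8}$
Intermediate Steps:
$U{\left(x,Q \right)} = \frac{2}{3} - \frac{x}{3}$
$B = -7$ ($B = -4 - 3 = -7$)
$L{\left(q,P \right)} = - \frac{1}{7}$ ($L{\left(q,P \right)} = \frac{1}{-7} = - \frac{1}{7}$)
$t = \frac{25492}{3}$ ($t = 8472 + \left(\frac{2}{3} - - \frac{74}{3}\right) = 8472 + \left(\frac{2}{3} + \frac{74}{3}\right) = 8472 + \frac{76}{3} = \frac{25492}{3} \approx 8497.3$)
$O{\left(N \right)} = - \frac{568}{7}$ ($O{\left(N \right)} = - \frac{1}{7} - 81 = - \frac{568}{7}$)
$\left(O{\left(144 \right)} + t\right) \left(29776 - 48847\right) = \left(- \frac{568}{7} + \frac{25492}{3}\right) \left(29776 - 48847\right) = \frac{176740}{21} \left(-19071\right) = - \frac{1123536180}{7}$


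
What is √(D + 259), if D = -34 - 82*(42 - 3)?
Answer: I*√2973 ≈ 54.525*I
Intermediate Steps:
D = -3232 (D = -34 - 82*39 = -34 - 3198 = -3232)
√(D + 259) = √(-3232 + 259) = √(-2973) = I*√2973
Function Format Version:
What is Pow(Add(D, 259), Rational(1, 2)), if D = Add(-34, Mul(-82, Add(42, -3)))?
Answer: Mul(I, Pow(2973, Rational(1, 2))) ≈ Mul(54.525, I)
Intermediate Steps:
D = -3232 (D = Add(-34, Mul(-82, 39)) = Add(-34, -3198) = -3232)
Pow(Add(D, 259), Rational(1, 2)) = Pow(Add(-3232, 259), Rational(1, 2)) = Pow(-2973, Rational(1, 2)) = Mul(I, Pow(2973, Rational(1, 2)))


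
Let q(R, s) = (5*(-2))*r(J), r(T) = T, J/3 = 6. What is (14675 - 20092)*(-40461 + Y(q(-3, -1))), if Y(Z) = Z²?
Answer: 43666437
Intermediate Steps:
J = 18 (J = 3*6 = 18)
q(R, s) = -180 (q(R, s) = (5*(-2))*18 = -10*18 = -180)
(14675 - 20092)*(-40461 + Y(q(-3, -1))) = (14675 - 20092)*(-40461 + (-180)²) = -5417*(-40461 + 32400) = -5417*(-8061) = 43666437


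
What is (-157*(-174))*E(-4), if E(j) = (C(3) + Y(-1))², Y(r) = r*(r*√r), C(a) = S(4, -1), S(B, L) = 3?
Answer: 218544 + 163908*I ≈ 2.1854e+5 + 1.6391e+5*I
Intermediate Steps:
C(a) = 3
Y(r) = r^(5/2) (Y(r) = r*r^(3/2) = r^(5/2))
E(j) = (3 + I)² (E(j) = (3 + (-1)^(5/2))² = (3 + I)²)
(-157*(-174))*E(-4) = (-157*(-174))*(3 + I)² = 27318*(3 + I)²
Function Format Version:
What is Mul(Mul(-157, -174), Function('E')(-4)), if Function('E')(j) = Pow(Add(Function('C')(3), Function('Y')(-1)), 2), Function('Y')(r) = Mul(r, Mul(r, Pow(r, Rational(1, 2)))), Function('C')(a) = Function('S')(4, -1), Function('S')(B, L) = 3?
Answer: Add(218544, Mul(163908, I)) ≈ Add(2.1854e+5, Mul(1.6391e+5, I))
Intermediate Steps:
Function('C')(a) = 3
Function('Y')(r) = Pow(r, Rational(5, 2)) (Function('Y')(r) = Mul(r, Pow(r, Rational(3, 2))) = Pow(r, Rational(5, 2)))
Function('E')(j) = Pow(Add(3, I), 2) (Function('E')(j) = Pow(Add(3, Pow(-1, Rational(5, 2))), 2) = Pow(Add(3, I), 2))
Mul(Mul(-157, -174), Function('E')(-4)) = Mul(Mul(-157, -174), Pow(Add(3, I), 2)) = Mul(27318, Pow(Add(3, I), 2))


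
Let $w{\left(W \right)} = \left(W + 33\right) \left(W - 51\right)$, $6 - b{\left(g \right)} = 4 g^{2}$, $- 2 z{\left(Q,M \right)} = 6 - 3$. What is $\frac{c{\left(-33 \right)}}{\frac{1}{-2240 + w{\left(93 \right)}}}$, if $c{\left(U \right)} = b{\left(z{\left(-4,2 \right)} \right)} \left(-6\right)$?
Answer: $54936$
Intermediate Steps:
$z{\left(Q,M \right)} = - \frac{3}{2}$ ($z{\left(Q,M \right)} = - \frac{6 - 3}{2} = \left(- \frac{1}{2}\right) 3 = - \frac{3}{2}$)
$b{\left(g \right)} = 6 - 4 g^{2}$
$w{\left(W \right)} = \left(-51 + W\right) \left(33 + W\right)$ ($w{\left(W \right)} = \left(33 + W\right) \left(-51 + W\right) = \left(-51 + W\right) \left(33 + W\right)$)
$c{\left(U \right)} = 18$ ($c{\left(U \right)} = \left(6 - 4 \left(- \frac{3}{2}\right)^{2}\right) \left(-6\right) = \left(6 - 9\right) \left(-6\right) = \left(-3\right) \left(-6\right) = 18$)
$\frac{c{\left(-33 \right)}}{\frac{1}{-2240 + w{\left(93 \right)}}} = \frac{18}{\frac{1}{-2240 - \left(3357 - 8649\right)}} = \frac{18}{\frac{1}{-2240 - -5292}} = \frac{18}{\frac{1}{-2240 + 5292}} = \frac{18}{\frac{1}{3052}} = 18 \frac{1}{\frac{1}{3052}} = 18 \cdot 3052 = 54936$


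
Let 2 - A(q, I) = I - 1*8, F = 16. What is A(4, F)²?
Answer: 36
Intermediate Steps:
A(q, I) = 10 - I (A(q, I) = 2 - (I - 1*8) = 2 - (I - 8) = 2 - (-8 + I) = 2 + (8 - I) = 10 - I)
A(4, F)² = (10 - 1*16)² = (10 - 16)² = (-6)² = 36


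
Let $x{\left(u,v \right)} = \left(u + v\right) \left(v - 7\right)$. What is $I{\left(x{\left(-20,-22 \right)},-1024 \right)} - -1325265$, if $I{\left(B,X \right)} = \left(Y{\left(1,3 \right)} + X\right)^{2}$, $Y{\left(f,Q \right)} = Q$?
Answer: $2367706$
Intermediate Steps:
$x{\left(u,v \right)} = \left(-7 + v\right) \left(u + v\right)$ ($x{\left(u,v \right)} = \left(u + v\right) \left(-7 + v\right) = \left(-7 + v\right) \left(u + v\right)$)
$I{\left(B,X \right)} = \left(3 + X\right)^{2}$
$I{\left(x{\left(-20,-22 \right)},-1024 \right)} - -1325265 = \left(3 - 1024\right)^{2} - -1325265 = \left(-1021\right)^{2} + 1325265 = 1042441 + 1325265 = 2367706$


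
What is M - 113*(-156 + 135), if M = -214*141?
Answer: -27801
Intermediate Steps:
M = -30174
M - 113*(-156 + 135) = -30174 - 113*(-156 + 135) = -30174 - 113*(-21) = -30174 - 1*(-2373) = -30174 + 2373 = -27801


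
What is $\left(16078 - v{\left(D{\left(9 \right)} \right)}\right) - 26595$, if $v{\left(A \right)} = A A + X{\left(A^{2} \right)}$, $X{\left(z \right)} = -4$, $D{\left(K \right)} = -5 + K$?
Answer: $-10529$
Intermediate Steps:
$v{\left(A \right)} = -4 + A^{2}$ ($v{\left(A \right)} = A A - 4 = A^{2} - 4 = -4 + A^{2}$)
$\left(16078 - v{\left(D{\left(9 \right)} \right)}\right) - 26595 = \left(16078 - \left(-4 + \left(-5 + 9\right)^{2}\right)\right) - 26595 = \left(16078 - \left(-4 + 4^{2}\right)\right) - 26595 = \left(16078 - \left(-4 + 16\right)\right) - 26595 = \left(16078 - 12\right) - 26595 = 16066 - 26595 = -10529$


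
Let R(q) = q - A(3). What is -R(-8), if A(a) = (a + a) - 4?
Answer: 10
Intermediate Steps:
A(a) = -4 + 2*a (A(a) = 2*a - 4 = -4 + 2*a)
R(q) = -2 + q (R(q) = q - (-4 + 2*3) = q - (-4 + 6) = q - 1*2 = q - 2 = -2 + q)
-R(-8) = -(-2 - 8) = -1*(-10) = 10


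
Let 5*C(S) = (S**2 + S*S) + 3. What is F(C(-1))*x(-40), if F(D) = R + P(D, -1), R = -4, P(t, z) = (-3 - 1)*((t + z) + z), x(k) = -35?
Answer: 0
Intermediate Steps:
C(S) = 3/5 + 2*S**2/5 (C(S) = ((S**2 + S*S) + 3)/5 = ((S**2 + S**2) + 3)/5 = (2*S**2 + 3)/5 = (3 + 2*S**2)/5 = 3/5 + 2*S**2/5)
P(t, z) = -8*z - 4*t (P(t, z) = -4*(t + 2*z) = -8*z - 4*t)
F(D) = 4 - 4*D (F(D) = -4 + (-8*(-1) - 4*D) = -4 + (8 - 4*D) = 4 - 4*D)
F(C(-1))*x(-40) = (4 - 4*(3/5 + (2/5)*(-1)**2))*(-35) = (4 - 4*(3/5 + (2/5)*1))*(-35) = (4 - 4*(3/5 + 2/5))*(-35) = (4 - 4*1)*(-35) = (4 - 4)*(-35) = 0*(-35) = 0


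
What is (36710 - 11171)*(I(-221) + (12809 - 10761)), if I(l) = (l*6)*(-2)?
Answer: 120033300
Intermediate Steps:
I(l) = -12*l (I(l) = (6*l)*(-2) = -12*l)
(36710 - 11171)*(I(-221) + (12809 - 10761)) = (36710 - 11171)*(-12*(-221) + (12809 - 10761)) = 25539*(2652 + 2048) = 25539*4700 = 120033300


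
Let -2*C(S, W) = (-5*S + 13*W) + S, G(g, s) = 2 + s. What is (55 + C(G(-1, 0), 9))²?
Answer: ¼ ≈ 0.25000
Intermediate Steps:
C(S, W) = 2*S - 13*W/2 (C(S, W) = -((-5*S + 13*W) + S)/2 = -(-4*S + 13*W)/2 = 2*S - 13*W/2)
(55 + C(G(-1, 0), 9))² = (55 + (2*(2 + 0) - 13/2*9))² = (55 + (2*2 - 117/2))² = (55 + (4 - 117/2))² = (55 - 109/2)² = (½)² = ¼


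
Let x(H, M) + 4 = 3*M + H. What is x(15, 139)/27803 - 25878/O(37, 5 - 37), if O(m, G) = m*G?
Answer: 359996393/16459376 ≈ 21.872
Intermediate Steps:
x(H, M) = -4 + H + 3*M (x(H, M) = -4 + (3*M + H) = -4 + (H + 3*M) = -4 + H + 3*M)
O(m, G) = G*m
x(15, 139)/27803 - 25878/O(37, 5 - 37) = (-4 + 15 + 3*139)/27803 - 25878*1/(37*(5 - 37)) = (-4 + 15 + 417)*(1/27803) - 25878/((-32*37)) = 428*(1/27803) - 25878/(-1184) = 428/27803 - 25878*(-1/1184) = 428/27803 + 12939/592 = 359996393/16459376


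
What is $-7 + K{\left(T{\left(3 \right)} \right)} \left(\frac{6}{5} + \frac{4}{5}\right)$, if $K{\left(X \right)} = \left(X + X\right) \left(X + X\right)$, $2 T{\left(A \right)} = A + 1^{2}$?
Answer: $25$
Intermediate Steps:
$T{\left(A \right)} = \frac{1}{2} + \frac{A}{2}$ ($T{\left(A \right)} = \frac{A + 1^{2}}{2} = \frac{A + 1}{2} = \frac{1 + A}{2} = \frac{1}{2} + \frac{A}{2}$)
$K{\left(X \right)} = 4 X^{2}$ ($K{\left(X \right)} = 2 X 2 X = 4 X^{2}$)
$-7 + K{\left(T{\left(3 \right)} \right)} \left(\frac{6}{5} + \frac{4}{5}\right) = -7 + 4 \left(\frac{1}{2} + \frac{1}{2} \cdot 3\right)^{2} \left(\frac{6}{5} + \frac{4}{5}\right) = -7 + 4 \left(\frac{1}{2} + \frac{3}{2}\right)^{2} \left(6 \cdot \frac{1}{5} + 4 \cdot \frac{1}{5}\right) = -7 + 4 \cdot 2^{2} \left(\frac{6}{5} + \frac{4}{5}\right) = -7 + 4 \cdot 4 \cdot 2 = -7 + 16 \cdot 2 = -7 + 32 = 25$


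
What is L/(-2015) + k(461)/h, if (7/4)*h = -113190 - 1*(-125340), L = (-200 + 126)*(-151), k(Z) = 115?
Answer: -21657373/3917160 ≈ -5.5288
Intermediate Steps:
L = 11174 (L = -74*(-151) = 11174)
h = 48600/7 (h = 4*(-113190 - 1*(-125340))/7 = 4*(-113190 + 125340)/7 = (4/7)*12150 = 48600/7 ≈ 6942.9)
L/(-2015) + k(461)/h = 11174/(-2015) + 115/(48600/7) = 11174*(-1/2015) + 115*(7/48600) = -11174/2015 + 161/9720 = -21657373/3917160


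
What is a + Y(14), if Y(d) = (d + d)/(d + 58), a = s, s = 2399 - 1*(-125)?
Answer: 45439/18 ≈ 2524.4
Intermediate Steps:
s = 2524 (s = 2399 + 125 = 2524)
a = 2524
Y(d) = 2*d/(58 + d) (Y(d) = (2*d)/(58 + d) = 2*d/(58 + d))
a + Y(14) = 2524 + 2*14/(58 + 14) = 2524 + 2*14/72 = 2524 + 2*14*(1/72) = 2524 + 7/18 = 45439/18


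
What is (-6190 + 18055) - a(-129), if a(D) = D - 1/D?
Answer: 1547225/129 ≈ 11994.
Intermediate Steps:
(-6190 + 18055) - a(-129) = (-6190 + 18055) - (-129 - 1/(-129)) = 11865 - (-129 - 1*(-1/129)) = 11865 - (-129 + 1/129) = 11865 - 1*(-16640/129) = 11865 + 16640/129 = 1547225/129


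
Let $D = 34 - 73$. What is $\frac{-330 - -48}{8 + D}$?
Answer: $\frac{282}{31} \approx 9.0968$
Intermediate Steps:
$D = -39$ ($D = 34 - 73 = -39$)
$\frac{-330 - -48}{8 + D} = \frac{-330 - -48}{8 - 39} = \frac{-330 + 48}{-31} = \left(-282\right) \left(- \frac{1}{31}\right) = \frac{282}{31}$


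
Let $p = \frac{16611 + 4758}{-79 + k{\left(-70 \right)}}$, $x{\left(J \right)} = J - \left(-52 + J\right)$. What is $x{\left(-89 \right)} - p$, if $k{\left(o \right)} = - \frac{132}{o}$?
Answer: $\frac{888263}{2699} \approx 329.11$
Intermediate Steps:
$x{\left(J \right)} = 52$ ($x{\left(J \right)} = J - \left(-52 + J\right) = 52$)
$p = - \frac{747915}{2699}$ ($p = \frac{16611 + 4758}{-79 - \frac{132}{-70}} = \frac{21369}{-79 - - \frac{66}{35}} = \frac{21369}{-79 + \frac{66}{35}} = \frac{21369}{- \frac{2699}{35}} = 21369 \left(- \frac{35}{2699}\right) = - \frac{747915}{2699} \approx -277.11$)
$x{\left(-89 \right)} - p = 52 - - \frac{747915}{2699} = 52 + \frac{747915}{2699} = \frac{888263}{2699}$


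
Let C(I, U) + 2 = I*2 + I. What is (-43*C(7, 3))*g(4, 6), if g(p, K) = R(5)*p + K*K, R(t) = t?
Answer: -45752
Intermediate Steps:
C(I, U) = -2 + 3*I (C(I, U) = -2 + (I*2 + I) = -2 + (2*I + I) = -2 + 3*I)
g(p, K) = K² + 5*p (g(p, K) = 5*p + K*K = 5*p + K² = K² + 5*p)
(-43*C(7, 3))*g(4, 6) = (-43*(-2 + 3*7))*(6² + 5*4) = (-43*(-2 + 21))*(36 + 20) = -43*19*56 = -817*56 = -45752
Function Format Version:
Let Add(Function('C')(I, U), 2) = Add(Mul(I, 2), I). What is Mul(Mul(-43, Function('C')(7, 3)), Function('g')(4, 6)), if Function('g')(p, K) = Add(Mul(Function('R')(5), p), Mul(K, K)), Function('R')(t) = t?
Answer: -45752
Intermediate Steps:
Function('C')(I, U) = Add(-2, Mul(3, I)) (Function('C')(I, U) = Add(-2, Add(Mul(I, 2), I)) = Add(-2, Add(Mul(2, I), I)) = Add(-2, Mul(3, I)))
Function('g')(p, K) = Add(Pow(K, 2), Mul(5, p)) (Function('g')(p, K) = Add(Mul(5, p), Mul(K, K)) = Add(Mul(5, p), Pow(K, 2)) = Add(Pow(K, 2), Mul(5, p)))
Mul(Mul(-43, Function('C')(7, 3)), Function('g')(4, 6)) = Mul(Mul(-43, Add(-2, Mul(3, 7))), Add(Pow(6, 2), Mul(5, 4))) = Mul(Mul(-43, Add(-2, 21)), Add(36, 20)) = Mul(Mul(-43, 19), 56) = Mul(-817, 56) = -45752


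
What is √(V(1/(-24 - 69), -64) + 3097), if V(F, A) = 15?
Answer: 2*√778 ≈ 55.785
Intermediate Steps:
√(V(1/(-24 - 69), -64) + 3097) = √(15 + 3097) = √3112 = 2*√778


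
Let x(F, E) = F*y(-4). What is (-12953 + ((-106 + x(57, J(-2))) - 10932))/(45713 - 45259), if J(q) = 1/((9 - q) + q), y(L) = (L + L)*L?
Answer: -22167/454 ≈ -48.826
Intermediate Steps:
y(L) = 2*L² (y(L) = (2*L)*L = 2*L²)
J(q) = ⅑ (J(q) = 1/9 = ⅑)
x(F, E) = 32*F (x(F, E) = F*(2*(-4)²) = F*(2*16) = F*32 = 32*F)
(-12953 + ((-106 + x(57, J(-2))) - 10932))/(45713 - 45259) = (-12953 + ((-106 + 32*57) - 10932))/(45713 - 45259) = (-12953 + ((-106 + 1824) - 10932))/454 = (-12953 + (1718 - 10932))*(1/454) = (-12953 - 9214)*(1/454) = -22167*1/454 = -22167/454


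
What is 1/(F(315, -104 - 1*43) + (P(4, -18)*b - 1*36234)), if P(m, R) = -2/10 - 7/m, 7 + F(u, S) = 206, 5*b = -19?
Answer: -100/3602759 ≈ -2.7756e-5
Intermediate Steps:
b = -19/5 (b = (⅕)*(-19) = -19/5 ≈ -3.8000)
F(u, S) = 199 (F(u, S) = -7 + 206 = 199)
P(m, R) = -⅕ - 7/m (P(m, R) = -2*⅒ - 7/m = -⅕ - 7/m)
1/(F(315, -104 - 1*43) + (P(4, -18)*b - 1*36234)) = 1/(199 + (((⅕)*(-35 - 1*4)/4)*(-19/5) - 1*36234)) = 1/(199 + (((⅕)*(¼)*(-35 - 4))*(-19/5) - 36234)) = 1/(199 + (((⅕)*(¼)*(-39))*(-19/5) - 36234)) = 1/(199 + (-39/20*(-19/5) - 36234)) = 1/(199 + (741/100 - 36234)) = 1/(199 - 3622659/100) = 1/(-3602759/100) = -100/3602759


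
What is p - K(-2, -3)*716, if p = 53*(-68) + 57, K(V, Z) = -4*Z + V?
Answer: -10707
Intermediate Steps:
K(V, Z) = V - 4*Z
p = -3547 (p = -3604 + 57 = -3547)
p - K(-2, -3)*716 = -3547 - (-2 - 4*(-3))*716 = -3547 - (-2 + 12)*716 = -3547 - 10*716 = -3547 - 1*7160 = -3547 - 7160 = -10707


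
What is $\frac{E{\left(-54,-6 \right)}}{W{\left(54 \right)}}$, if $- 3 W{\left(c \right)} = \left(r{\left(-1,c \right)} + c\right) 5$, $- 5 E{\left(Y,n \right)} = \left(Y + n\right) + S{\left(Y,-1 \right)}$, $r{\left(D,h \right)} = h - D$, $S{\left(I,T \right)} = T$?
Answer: $- \frac{183}{2725} \approx -0.067156$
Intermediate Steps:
$E{\left(Y,n \right)} = \frac{1}{5} - \frac{Y}{5} - \frac{n}{5}$ ($E{\left(Y,n \right)} = - \frac{\left(Y + n\right) - 1}{5} = - \frac{-1 + Y + n}{5} = \frac{1}{5} - \frac{Y}{5} - \frac{n}{5}$)
$W{\left(c \right)} = - \frac{5}{3} - \frac{10 c}{3}$ ($W{\left(c \right)} = - \frac{\left(\left(c - -1\right) + c\right) 5}{3} = - \frac{\left(\left(c + 1\right) + c\right) 5}{3} = - \frac{\left(\left(1 + c\right) + c\right) 5}{3} = - \frac{\left(1 + 2 c\right) 5}{3} = - \frac{5 + 10 c}{3} = - \frac{5}{3} - \frac{10 c}{3}$)
$\frac{E{\left(-54,-6 \right)}}{W{\left(54 \right)}} = \frac{\frac{1}{5} - - \frac{54}{5} - - \frac{6}{5}}{- \frac{5}{3} - 180} = \frac{\frac{1}{5} + \frac{54}{5} + \frac{6}{5}}{- \frac{5}{3} - 180} = \frac{61}{5 \left(- \frac{545}{3}\right)} = \frac{61}{5} \left(- \frac{3}{545}\right) = - \frac{183}{2725}$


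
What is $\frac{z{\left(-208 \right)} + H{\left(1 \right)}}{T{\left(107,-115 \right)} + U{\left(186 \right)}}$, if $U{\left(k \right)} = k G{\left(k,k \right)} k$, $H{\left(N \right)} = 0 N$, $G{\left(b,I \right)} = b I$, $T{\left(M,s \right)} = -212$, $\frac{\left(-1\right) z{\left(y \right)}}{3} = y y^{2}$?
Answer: $\frac{6749184}{299220751} \approx 0.022556$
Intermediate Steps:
$z{\left(y \right)} = - 3 y^{3}$ ($z{\left(y \right)} = - 3 y y^{2} = - 3 y^{3}$)
$G{\left(b,I \right)} = I b$
$H{\left(N \right)} = 0$
$U{\left(k \right)} = k^{4}$ ($U{\left(k \right)} = k k k k = k k^{2} k = k^{3} k = k^{4}$)
$\frac{z{\left(-208 \right)} + H{\left(1 \right)}}{T{\left(107,-115 \right)} + U{\left(186 \right)}} = \frac{- 3 \left(-208\right)^{3} + 0}{-212 + 186^{4}} = \frac{\left(-3\right) \left(-8998912\right) + 0}{-212 + 1196883216} = \frac{26996736 + 0}{1196883004} = 26996736 \cdot \frac{1}{1196883004} = \frac{6749184}{299220751}$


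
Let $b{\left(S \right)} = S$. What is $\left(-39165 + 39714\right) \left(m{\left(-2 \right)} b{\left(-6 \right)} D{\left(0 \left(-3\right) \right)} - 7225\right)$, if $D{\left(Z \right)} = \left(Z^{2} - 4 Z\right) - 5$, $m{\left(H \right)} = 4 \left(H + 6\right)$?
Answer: $-3703005$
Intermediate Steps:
$m{\left(H \right)} = 24 + 4 H$ ($m{\left(H \right)} = 4 \left(6 + H\right) = 24 + 4 H$)
$D{\left(Z \right)} = -5 + Z^{2} - 4 Z$
$\left(-39165 + 39714\right) \left(m{\left(-2 \right)} b{\left(-6 \right)} D{\left(0 \left(-3\right) \right)} - 7225\right) = \left(-39165 + 39714\right) \left(\left(24 + 4 \left(-2\right)\right) \left(-6\right) \left(-5 + \left(0 \left(-3\right)\right)^{2} - 4 \cdot 0 \left(-3\right)\right) - 7225\right) = 549 \left(\left(24 - 8\right) \left(-6\right) \left(-5 + 0^{2} - 0\right) - 7225\right) = 549 \left(16 \left(-6\right) \left(-5 + 0 + 0\right) - 7225\right) = 549 \left(\left(-96\right) \left(-5\right) - 7225\right) = 549 \left(480 - 7225\right) = 549 \left(-6745\right) = -3703005$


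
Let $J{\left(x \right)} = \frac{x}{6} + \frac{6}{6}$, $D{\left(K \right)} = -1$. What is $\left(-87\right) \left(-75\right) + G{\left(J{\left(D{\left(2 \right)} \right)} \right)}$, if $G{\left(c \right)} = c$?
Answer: $\frac{39155}{6} \approx 6525.8$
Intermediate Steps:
$J{\left(x \right)} = 1 + \frac{x}{6}$ ($J{\left(x \right)} = x \frac{1}{6} + 6 \cdot \frac{1}{6} = \frac{x}{6} + 1 = 1 + \frac{x}{6}$)
$\left(-87\right) \left(-75\right) + G{\left(J{\left(D{\left(2 \right)} \right)} \right)} = \left(-87\right) \left(-75\right) + \left(1 + \frac{1}{6} \left(-1\right)\right) = 6525 + \left(1 - \frac{1}{6}\right) = 6525 + \frac{5}{6} = \frac{39155}{6}$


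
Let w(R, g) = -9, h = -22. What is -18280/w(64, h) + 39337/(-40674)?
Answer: 247722229/122022 ≈ 2030.1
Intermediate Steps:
-18280/w(64, h) + 39337/(-40674) = -18280/(-9) + 39337/(-40674) = -18280*(-⅑) + 39337*(-1/40674) = 18280/9 - 39337/40674 = 247722229/122022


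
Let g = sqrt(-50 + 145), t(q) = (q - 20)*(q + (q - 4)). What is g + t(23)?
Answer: 126 + sqrt(95) ≈ 135.75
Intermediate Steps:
t(q) = (-20 + q)*(-4 + 2*q) (t(q) = (-20 + q)*(q + (-4 + q)) = (-20 + q)*(-4 + 2*q))
g = sqrt(95) ≈ 9.7468
g + t(23) = sqrt(95) + (80 - 44*23 + 2*23**2) = sqrt(95) + (80 - 1012 + 2*529) = sqrt(95) + (80 - 1012 + 1058) = sqrt(95) + 126 = 126 + sqrt(95)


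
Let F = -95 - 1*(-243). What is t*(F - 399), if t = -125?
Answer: 31375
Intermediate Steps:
F = 148 (F = -95 + 243 = 148)
t*(F - 399) = -125*(148 - 399) = -125*(-251) = 31375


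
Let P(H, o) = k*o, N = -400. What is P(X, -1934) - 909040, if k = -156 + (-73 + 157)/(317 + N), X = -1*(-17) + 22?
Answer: -50246432/83 ≈ -6.0538e+5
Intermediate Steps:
X = 39 (X = 17 + 22 = 39)
k = -13032/83 (k = -156 + (-73 + 157)/(317 - 400) = -156 + 84/(-83) = -156 + 84*(-1/83) = -156 - 84/83 = -13032/83 ≈ -157.01)
P(H, o) = -13032*o/83
P(X, -1934) - 909040 = -13032/83*(-1934) - 909040 = 25203888/83 - 909040 = -50246432/83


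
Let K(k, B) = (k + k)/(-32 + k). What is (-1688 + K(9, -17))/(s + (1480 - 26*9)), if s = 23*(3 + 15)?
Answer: -19421/19090 ≈ -1.0173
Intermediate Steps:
K(k, B) = 2*k/(-32 + k) (K(k, B) = (2*k)/(-32 + k) = 2*k/(-32 + k))
s = 414 (s = 23*18 = 414)
(-1688 + K(9, -17))/(s + (1480 - 26*9)) = (-1688 + 2*9/(-32 + 9))/(414 + (1480 - 26*9)) = (-1688 + 2*9/(-23))/(414 + (1480 - 1*234)) = (-1688 + 2*9*(-1/23))/(414 + (1480 - 234)) = (-1688 - 18/23)/(414 + 1246) = -38842/23/1660 = -38842/23*1/1660 = -19421/19090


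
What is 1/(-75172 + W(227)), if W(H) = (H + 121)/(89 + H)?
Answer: -79/5938501 ≈ -1.3303e-5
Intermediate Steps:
W(H) = (121 + H)/(89 + H)
1/(-75172 + W(227)) = 1/(-75172 + (121 + 227)/(89 + 227)) = 1/(-75172 + 348/316) = 1/(-75172 + (1/316)*348) = 1/(-75172 + 87/79) = 1/(-5938501/79) = -79/5938501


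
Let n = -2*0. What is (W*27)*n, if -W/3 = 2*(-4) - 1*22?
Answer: 0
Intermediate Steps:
W = 90 (W = -3*(2*(-4) - 1*22) = -3*(-8 - 22) = -3*(-30) = 90)
n = 0
(W*27)*n = (90*27)*0 = 2430*0 = 0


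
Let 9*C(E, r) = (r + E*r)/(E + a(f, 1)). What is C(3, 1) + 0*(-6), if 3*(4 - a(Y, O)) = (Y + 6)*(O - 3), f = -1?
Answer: 4/93 ≈ 0.043011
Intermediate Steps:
a(Y, O) = 4 - (-3 + O)*(6 + Y)/3 (a(Y, O) = 4 - (Y + 6)*(O - 3)/3 = 4 - (6 + Y)*(-3 + O)/3 = 4 - (-3 + O)*(6 + Y)/3)
C(E, r) = (r + E*r)/(9*(22/3 + E)) (C(E, r) = ((r + E*r)/(E + (10 - 1 - 2*1 - 1/3*1*(-1))))/9 = ((r + E*r)/(E + (10 - 1 - 2 + 1/3)))/9 = ((r + E*r)/(E + 22/3))/9 = ((r + E*r)/(22/3 + E))/9 = (r + E*r)/(9*(22/3 + E)))
C(3, 1) + 0*(-6) = (1/3)*1*(1 + 3)/(22 + 3*3) + 0*(-6) = (1/3)*1*4/(22 + 9) + 0 = (1/3)*1*4/31 + 0 = (1/3)*1*(1/31)*4 + 0 = 4/93 + 0 = 4/93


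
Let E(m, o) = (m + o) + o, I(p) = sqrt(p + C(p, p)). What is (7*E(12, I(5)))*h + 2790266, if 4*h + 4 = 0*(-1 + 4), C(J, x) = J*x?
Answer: 2790182 - 14*sqrt(30) ≈ 2.7901e+6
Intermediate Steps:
h = -1 (h = -1 + (0*(-1 + 4))/4 = -1 + (0*3)/4 = -1 + (1/4)*0 = -1 + 0 = -1)
I(p) = sqrt(p + p**2) (I(p) = sqrt(p + p*p) = sqrt(p + p**2))
E(m, o) = m + 2*o
(7*E(12, I(5)))*h + 2790266 = (7*(12 + 2*sqrt(5*(1 + 5))))*(-1) + 2790266 = (7*(12 + 2*sqrt(5*6)))*(-1) + 2790266 = (7*(12 + 2*sqrt(30)))*(-1) + 2790266 = (84 + 14*sqrt(30))*(-1) + 2790266 = (-84 - 14*sqrt(30)) + 2790266 = 2790182 - 14*sqrt(30)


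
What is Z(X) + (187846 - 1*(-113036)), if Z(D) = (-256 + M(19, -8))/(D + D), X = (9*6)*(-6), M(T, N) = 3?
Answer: 194971789/648 ≈ 3.0088e+5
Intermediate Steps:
X = -324 (X = 54*(-6) = -324)
Z(D) = -253/(2*D) (Z(D) = (-256 + 3)/(D + D) = -253*1/(2*D) = -253/(2*D))
Z(X) + (187846 - 1*(-113036)) = -253/2/(-324) + (187846 - 1*(-113036)) = -253/2*(-1/324) + (187846 + 113036) = 253/648 + 300882 = 194971789/648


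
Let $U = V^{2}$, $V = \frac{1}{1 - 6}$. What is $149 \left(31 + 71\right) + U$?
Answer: $\frac{379951}{25} \approx 15198.0$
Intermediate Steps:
$V = - \frac{1}{5}$ ($V = \frac{1}{-5} = - \frac{1}{5} \approx -0.2$)
$U = \frac{1}{25}$ ($U = \left(- \frac{1}{5}\right)^{2} = \frac{1}{25} \approx 0.04$)
$149 \left(31 + 71\right) + U = 149 \left(31 + 71\right) + \frac{1}{25} = 149 \cdot 102 + \frac{1}{25} = 15198 + \frac{1}{25} = \frac{379951}{25}$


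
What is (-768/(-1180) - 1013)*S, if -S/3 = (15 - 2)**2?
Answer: 151412001/295 ≈ 5.1326e+5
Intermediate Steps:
S = -507 (S = -3*(15 - 2)**2 = -3*13**2 = -3*169 = -507)
(-768/(-1180) - 1013)*S = (-768/(-1180) - 1013)*(-507) = (-768*(-1/1180) - 1013)*(-507) = (192/295 - 1013)*(-507) = -298643/295*(-507) = 151412001/295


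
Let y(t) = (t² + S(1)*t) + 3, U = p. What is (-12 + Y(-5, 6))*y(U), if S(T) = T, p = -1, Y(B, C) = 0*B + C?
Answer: -18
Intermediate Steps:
Y(B, C) = C (Y(B, C) = 0 + C = C)
U = -1
y(t) = 3 + t + t² (y(t) = (t² + 1*t) + 3 = (t² + t) + 3 = (t + t²) + 3 = 3 + t + t²)
(-12 + Y(-5, 6))*y(U) = (-12 + 6)*(3 - 1 + (-1)²) = -6*(3 - 1 + 1) = -6*3 = -18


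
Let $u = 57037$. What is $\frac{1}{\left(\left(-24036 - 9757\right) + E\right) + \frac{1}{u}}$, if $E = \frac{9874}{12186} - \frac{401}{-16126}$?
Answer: $- \frac{5604211387566}{189378435016404985} \approx -2.9593 \cdot 10^{-5}$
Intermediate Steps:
$E = \frac{82057355}{98255718}$ ($E = 9874 \cdot \frac{1}{12186} - - \frac{401}{16126} = \frac{4937}{6093} + \frac{401}{16126} = \frac{82057355}{98255718} \approx 0.83514$)
$\frac{1}{\left(\left(-24036 - 9757\right) + E\right) + \frac{1}{u}} = \frac{1}{\left(\left(-24036 - 9757\right) + \frac{82057355}{98255718}\right) + \frac{1}{57037}} = \frac{1}{\left(-33793 + \frac{82057355}{98255718}\right) + \frac{1}{57037}} = \frac{1}{- \frac{3320273421019}{98255718} + \frac{1}{57037}} = \frac{1}{- \frac{189378435016404985}{5604211387566}} = - \frac{5604211387566}{189378435016404985}$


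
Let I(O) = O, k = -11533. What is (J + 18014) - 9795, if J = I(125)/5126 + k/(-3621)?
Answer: 152614451657/18561246 ≈ 8222.2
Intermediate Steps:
J = 59570783/18561246 (J = 125/5126 - 11533/(-3621) = 125*(1/5126) - 11533*(-1/3621) = 125/5126 + 11533/3621 = 59570783/18561246 ≈ 3.2094)
(J + 18014) - 9795 = (59570783/18561246 + 18014) - 9795 = 334421856227/18561246 - 9795 = 152614451657/18561246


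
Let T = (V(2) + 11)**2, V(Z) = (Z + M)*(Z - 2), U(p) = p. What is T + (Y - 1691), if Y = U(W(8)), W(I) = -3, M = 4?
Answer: -1573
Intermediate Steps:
V(Z) = (-2 + Z)*(4 + Z) (V(Z) = (Z + 4)*(Z - 2) = (4 + Z)*(-2 + Z) = (-2 + Z)*(4 + Z))
Y = -3
T = 121 (T = ((-8 + 2**2 + 2*2) + 11)**2 = ((-8 + 4 + 4) + 11)**2 = (0 + 11)**2 = 11**2 = 121)
T + (Y - 1691) = 121 + (-3 - 1691) = 121 - 1694 = -1573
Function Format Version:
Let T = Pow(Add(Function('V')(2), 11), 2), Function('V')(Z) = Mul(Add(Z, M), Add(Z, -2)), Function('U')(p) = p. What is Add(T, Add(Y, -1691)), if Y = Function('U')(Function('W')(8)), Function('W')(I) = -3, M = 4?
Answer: -1573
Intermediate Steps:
Function('V')(Z) = Mul(Add(-2, Z), Add(4, Z)) (Function('V')(Z) = Mul(Add(Z, 4), Add(Z, -2)) = Mul(Add(4, Z), Add(-2, Z)) = Mul(Add(-2, Z), Add(4, Z)))
Y = -3
T = 121 (T = Pow(Add(Add(-8, Pow(2, 2), Mul(2, 2)), 11), 2) = Pow(Add(Add(-8, 4, 4), 11), 2) = Pow(Add(0, 11), 2) = Pow(11, 2) = 121)
Add(T, Add(Y, -1691)) = Add(121, Add(-3, -1691)) = Add(121, -1694) = -1573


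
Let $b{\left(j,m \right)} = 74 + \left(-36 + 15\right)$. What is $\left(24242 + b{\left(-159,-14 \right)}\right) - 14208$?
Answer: $10087$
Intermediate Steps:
$b{\left(j,m \right)} = 53$ ($b{\left(j,m \right)} = 74 - 21 = 53$)
$\left(24242 + b{\left(-159,-14 \right)}\right) - 14208 = \left(24242 + 53\right) - 14208 = 24295 - 14208 = 10087$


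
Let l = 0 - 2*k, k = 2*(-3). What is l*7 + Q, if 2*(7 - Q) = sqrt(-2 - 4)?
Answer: 91 - I*sqrt(6)/2 ≈ 91.0 - 1.2247*I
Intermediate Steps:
Q = 7 - I*sqrt(6)/2 (Q = 7 - sqrt(-2 - 4)/2 = 7 - I*sqrt(6)/2 ≈ 7.0 - 1.2247*I)
k = -6
l = 12 (l = 0 - 2*(-6) = 0 + 12 = 12)
l*7 + Q = 12*7 + (7 - I*sqrt(6)/2) = 84 + (7 - I*sqrt(6)/2) = 91 - I*sqrt(6)/2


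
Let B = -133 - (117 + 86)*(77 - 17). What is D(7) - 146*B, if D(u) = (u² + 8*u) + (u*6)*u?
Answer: 1798097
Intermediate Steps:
D(u) = 7*u² + 8*u (D(u) = (u² + 8*u) + (6*u)*u = (u² + 8*u) + 6*u² = 7*u² + 8*u)
B = -12313 (B = -133 - 203*60 = -133 - 1*12180 = -133 - 12180 = -12313)
D(7) - 146*B = 7*(8 + 7*7) - 146*(-12313) = 7*(8 + 49) + 1797698 = 7*57 + 1797698 = 399 + 1797698 = 1798097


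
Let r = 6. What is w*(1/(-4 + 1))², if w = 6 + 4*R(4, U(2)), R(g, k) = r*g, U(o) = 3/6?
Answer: 34/3 ≈ 11.333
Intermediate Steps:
U(o) = ½ (U(o) = 3*(⅙) = ½)
R(g, k) = 6*g
w = 102 (w = 6 + 4*(6*4) = 6 + 4*24 = 6 + 96 = 102)
w*(1/(-4 + 1))² = 102*(1/(-4 + 1))² = 102*(1/(-3))² = 102*(-⅓)² = 102*(⅑) = 34/3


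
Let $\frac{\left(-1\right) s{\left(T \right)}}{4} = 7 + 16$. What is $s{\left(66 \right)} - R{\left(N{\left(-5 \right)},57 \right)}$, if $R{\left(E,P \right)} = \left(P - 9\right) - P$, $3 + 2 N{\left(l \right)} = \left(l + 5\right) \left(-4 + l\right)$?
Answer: $-83$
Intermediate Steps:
$N{\left(l \right)} = - \frac{3}{2} + \frac{\left(-4 + l\right) \left(5 + l\right)}{2}$ ($N{\left(l \right)} = - \frac{3}{2} + \frac{\left(l + 5\right) \left(-4 + l\right)}{2} = - \frac{3}{2} + \frac{\left(5 + l\right) \left(-4 + l\right)}{2} = - \frac{3}{2} + \frac{\left(-4 + l\right) \left(5 + l\right)}{2}$)
$s{\left(T \right)} = -92$ ($s{\left(T \right)} = - 4 \left(7 + 16\right) = \left(-4\right) 23 = -92$)
$R{\left(E,P \right)} = -9$ ($R{\left(E,P \right)} = \left(P - 9\right) - P = \left(-9 + P\right) - P = -9$)
$s{\left(66 \right)} - R{\left(N{\left(-5 \right)},57 \right)} = -92 - -9 = -92 + 9 = -83$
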